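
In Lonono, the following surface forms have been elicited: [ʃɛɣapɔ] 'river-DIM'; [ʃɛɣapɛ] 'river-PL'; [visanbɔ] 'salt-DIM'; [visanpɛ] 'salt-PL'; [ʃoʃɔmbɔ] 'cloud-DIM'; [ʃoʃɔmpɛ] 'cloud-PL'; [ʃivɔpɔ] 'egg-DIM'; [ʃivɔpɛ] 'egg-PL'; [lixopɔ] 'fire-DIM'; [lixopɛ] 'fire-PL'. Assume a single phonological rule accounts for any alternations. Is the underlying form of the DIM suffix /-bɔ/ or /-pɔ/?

The DIM morpheme has two allomorphs, [-bɔ] and [-pɔ].
By contrast the PL suffix keeps its initial [p] throughout — that segment must be underlying.
The DIM suffix is therefore /-bɔ/ underlyingly, with post-vocalic devoicing: voiced stops become voiceless after a vowel.

/-bɔ/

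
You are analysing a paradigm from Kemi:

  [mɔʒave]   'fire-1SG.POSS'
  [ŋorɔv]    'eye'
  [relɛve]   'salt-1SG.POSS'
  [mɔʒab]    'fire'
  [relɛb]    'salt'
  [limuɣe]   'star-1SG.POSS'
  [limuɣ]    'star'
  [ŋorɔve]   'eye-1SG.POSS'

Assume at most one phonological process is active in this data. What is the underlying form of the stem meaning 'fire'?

/mɔʒab/

The root 'fire' surfaces as [mɔʒave] and [mɔʒab], with a stem-final [v] ~ [b] alternation.
Compare 'eye', with invariant [v] in [ŋorɔve] and [ŋorɔv]: an analysis with underlying /v/ and a rule producing [b] in isolation would wrongly predict alternation here too.
The underlying segment must be /b/; voiced stops become fricatives between vowels, yielding [v] there.
Hence 'fire' is /mɔʒab/ underlyingly.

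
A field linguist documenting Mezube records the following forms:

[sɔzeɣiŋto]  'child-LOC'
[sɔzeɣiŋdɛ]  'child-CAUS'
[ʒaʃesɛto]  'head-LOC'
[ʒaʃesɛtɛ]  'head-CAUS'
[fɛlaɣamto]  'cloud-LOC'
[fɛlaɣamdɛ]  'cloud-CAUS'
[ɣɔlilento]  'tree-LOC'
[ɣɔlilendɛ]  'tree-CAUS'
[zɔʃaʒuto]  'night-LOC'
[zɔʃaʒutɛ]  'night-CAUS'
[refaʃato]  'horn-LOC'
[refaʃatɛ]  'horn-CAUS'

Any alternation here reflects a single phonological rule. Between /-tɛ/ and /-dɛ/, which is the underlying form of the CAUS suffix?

The CAUS morpheme has two allomorphs, [-dɛ] and [-tɛ].
By contrast the LOC suffix keeps its initial [t] throughout — that segment must be underlying.
The CAUS suffix is therefore /-dɛ/ underlyingly, with post-vocalic devoicing: voiced stops become voiceless after a vowel.

/-dɛ/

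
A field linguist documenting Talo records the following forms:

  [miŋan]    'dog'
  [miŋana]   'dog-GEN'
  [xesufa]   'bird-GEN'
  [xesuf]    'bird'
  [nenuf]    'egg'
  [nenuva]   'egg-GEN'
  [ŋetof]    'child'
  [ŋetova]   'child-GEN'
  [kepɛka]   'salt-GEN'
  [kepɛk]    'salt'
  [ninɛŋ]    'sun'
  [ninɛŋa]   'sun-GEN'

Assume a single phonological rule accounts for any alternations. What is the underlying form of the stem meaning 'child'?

/ŋetov/

'child' shows [v] ~ [f] at the end of the stem ([ŋetova] vs [ŋetof]).
If /f/ were underlying and a rule turned it into [v] before the GEN suffix, 'bird' would also alternate; but it has [f] in both [xesufa] and [xesuf].
Therefore /v/ is basic and [f] is derived by word-final obstruent devoicing (voiced obstruents become voiceless word-finally).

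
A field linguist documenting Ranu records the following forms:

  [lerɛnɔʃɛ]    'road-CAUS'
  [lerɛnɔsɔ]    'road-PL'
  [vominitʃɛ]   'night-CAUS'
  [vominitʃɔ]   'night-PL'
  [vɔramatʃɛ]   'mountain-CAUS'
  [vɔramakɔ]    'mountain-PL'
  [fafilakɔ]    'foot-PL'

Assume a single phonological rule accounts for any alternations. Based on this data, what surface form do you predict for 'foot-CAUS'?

[fafilatʃɛ]

'mountain' shows [tʃ] ~ [k] at the end of the stem ([vɔramatʃɛ] vs [vɔramakɔ]).
Compare 'night', with invariant [tʃ] in [vominitʃɛ] and [vominitʃɔ]: an analysis with underlying /tʃ/ and a rule producing [k] before the PL suffix would wrongly predict alternation here too.
The underlying segment must be /k/; /k/ and /s/ become palato-alveolar [tʃ] and [ʃ] before a front vowel, yielding [tʃ] there.
The one attested form of 'foot', [fafilakɔ], shows underlying /fafilak/. Applying the same rule before a front vowel gives [fafilatʃɛ].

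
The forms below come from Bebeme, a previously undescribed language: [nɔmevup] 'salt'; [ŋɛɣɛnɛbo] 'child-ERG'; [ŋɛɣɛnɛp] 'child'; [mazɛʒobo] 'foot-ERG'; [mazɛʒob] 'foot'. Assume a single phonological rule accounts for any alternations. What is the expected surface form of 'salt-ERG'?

'child' shows [b] ~ [p] at the end of the stem ([ŋɛɣɛnɛbo] vs [ŋɛɣɛnɛp]).
Compare 'foot', with invariant [b] in [mazɛʒobo] and [mazɛʒob]: an analysis with underlying /b/ and a rule producing [p] in isolation would wrongly predict alternation here too.
Therefore /p/ is basic and [b] is derived by intervocalic voicing (voiceless stops become voiced between vowels).
The one attested form of 'salt', [nɔmevup], shows underlying /nɔmevup/. Applying the same rule between vowels gives [nɔmevubo].

[nɔmevubo]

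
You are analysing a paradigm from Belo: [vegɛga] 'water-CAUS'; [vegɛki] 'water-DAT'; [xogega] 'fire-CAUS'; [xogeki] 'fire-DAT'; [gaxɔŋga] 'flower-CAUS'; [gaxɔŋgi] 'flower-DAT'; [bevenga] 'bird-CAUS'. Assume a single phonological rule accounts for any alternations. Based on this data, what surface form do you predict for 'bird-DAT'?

[bevengi]

The DAT morpheme has two allomorphs, [-gi] and [-ki].
The CAUS suffix, which begins with [g], is invariant after every stem; so [g] is not altered by any rule here.
So the underlying form is /-ki/, and voiceless stops become voiced after a nasal.
After 'bird', which ends in a nasal, the suffix surfaces as [-gi], giving [bevengi].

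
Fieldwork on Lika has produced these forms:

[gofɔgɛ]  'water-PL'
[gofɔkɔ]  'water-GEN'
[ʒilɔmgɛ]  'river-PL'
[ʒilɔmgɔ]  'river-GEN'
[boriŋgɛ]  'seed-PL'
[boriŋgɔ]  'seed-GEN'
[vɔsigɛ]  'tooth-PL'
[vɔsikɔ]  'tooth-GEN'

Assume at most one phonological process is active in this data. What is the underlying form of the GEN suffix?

/-kɔ/

The GEN suffix surfaces as [-gɔ] and [-kɔ], depending on the final segment of the stem.
The PL suffix, which begins with [g], is invariant after every stem; so [g] is not altered by any rule here.
The GEN suffix is therefore /-kɔ/ underlyingly, with post-nasal voicing: voiceless stops become voiced after a nasal.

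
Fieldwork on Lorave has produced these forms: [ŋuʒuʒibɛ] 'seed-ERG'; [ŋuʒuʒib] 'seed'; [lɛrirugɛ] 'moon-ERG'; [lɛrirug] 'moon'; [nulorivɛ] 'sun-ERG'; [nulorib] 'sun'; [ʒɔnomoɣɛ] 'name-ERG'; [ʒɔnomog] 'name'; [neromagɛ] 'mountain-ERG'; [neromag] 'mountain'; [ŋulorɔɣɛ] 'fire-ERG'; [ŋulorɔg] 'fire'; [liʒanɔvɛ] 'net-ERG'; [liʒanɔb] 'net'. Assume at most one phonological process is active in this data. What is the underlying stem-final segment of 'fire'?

The root 'fire' surfaces as [ŋulorɔɣɛ] and [ŋulorɔg], with a stem-final [ɣ] ~ [g] alternation.
But 'mountain' keeps [g] in both environments ([neromagɛ], [neromag]), so there is no rule changing /g/ to [ɣ] before the ERG suffix.
So /ɣ/ is underlying, and a rule of word-final hardening — voiced fricatives become stops word-finally — gives [g].

/ɣ/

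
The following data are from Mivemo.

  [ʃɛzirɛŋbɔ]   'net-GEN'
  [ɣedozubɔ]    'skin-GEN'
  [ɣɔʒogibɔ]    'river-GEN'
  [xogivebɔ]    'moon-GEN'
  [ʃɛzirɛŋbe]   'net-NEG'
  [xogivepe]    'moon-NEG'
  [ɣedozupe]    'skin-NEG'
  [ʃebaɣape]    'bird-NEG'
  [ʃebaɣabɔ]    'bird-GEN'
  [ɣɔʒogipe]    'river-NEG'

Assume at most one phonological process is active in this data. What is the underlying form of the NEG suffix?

The NEG morpheme has two allomorphs, [-be] and [-pe].
The GEN suffix, which begins with [b], is invariant after every stem; so [b] is not altered by any rule here.
So the underlying form is /-pe/, and voiceless stops become voiced after a nasal.

/-pe/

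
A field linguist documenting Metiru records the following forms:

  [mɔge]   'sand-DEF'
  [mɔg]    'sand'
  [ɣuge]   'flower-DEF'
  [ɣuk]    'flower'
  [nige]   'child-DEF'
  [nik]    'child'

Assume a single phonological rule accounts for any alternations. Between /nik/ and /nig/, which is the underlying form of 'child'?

/nik/

The root 'child' surfaces as [nige] and [nik], with a stem-final [g] ~ [k] alternation.
If /g/ were underlying and a rule turned it into [k] in isolation, 'sand' would also alternate; but it has [g] in both [mɔge] and [mɔg].
The underlying segment must be /k/; voiceless stops become voiced between vowels, yielding [g] there.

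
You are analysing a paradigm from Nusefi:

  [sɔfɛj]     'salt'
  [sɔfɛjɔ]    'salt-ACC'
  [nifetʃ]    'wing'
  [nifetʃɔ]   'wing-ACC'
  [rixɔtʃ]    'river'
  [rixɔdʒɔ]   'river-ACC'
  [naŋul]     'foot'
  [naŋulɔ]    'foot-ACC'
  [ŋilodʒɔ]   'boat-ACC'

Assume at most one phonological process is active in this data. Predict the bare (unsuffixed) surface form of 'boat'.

[ŋilotʃ]

The root 'river' surfaces as [rixɔtʃ] and [rixɔdʒɔ], with a stem-final [tʃ] ~ [dʒ] alternation.
If /tʃ/ were underlying and a rule turned it into [dʒ] before the ACC suffix, 'wing' would also alternate; but it has [tʃ] in both [nifetʃ] and [nifetʃɔ].
The underlying segment must be /dʒ/; voiced obstruents become voiceless word-finally, yielding [tʃ] there.
From [ŋilodʒɔ] the stem 'boat' is /ŋilodʒ/; word-finally this yields [ŋilotʃ].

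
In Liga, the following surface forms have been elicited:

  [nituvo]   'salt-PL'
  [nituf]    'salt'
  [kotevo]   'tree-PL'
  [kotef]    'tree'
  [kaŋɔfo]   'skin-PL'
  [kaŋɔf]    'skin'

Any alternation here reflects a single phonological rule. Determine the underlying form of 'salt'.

/nituv/

In [nituvo] and [nituf] the final segment of 'salt' alternates: [v] ~ [f].
Compare 'skin', with invariant [f] in [kaŋɔfo] and [kaŋɔf]: an analysis with underlying /f/ and a rule producing [v] before the PL suffix would wrongly predict alternation here too.
So /v/ is underlying, and a rule of word-final obstruent devoicing — voiced obstruents become voiceless word-finally — gives [f].
The underlying form of 'salt' is therefore /nituv/.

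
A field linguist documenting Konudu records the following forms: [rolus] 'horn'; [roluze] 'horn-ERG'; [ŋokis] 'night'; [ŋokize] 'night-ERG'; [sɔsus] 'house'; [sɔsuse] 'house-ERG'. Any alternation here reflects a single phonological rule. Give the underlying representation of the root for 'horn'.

/roluz/

The root 'horn' surfaces as [rolus] and [roluze], with a stem-final [s] ~ [z] alternation.
But 'house' keeps [s] in both environments ([sɔsus], [sɔsuse]), so there is no rule changing /s/ to [z] before the ERG suffix.
Therefore /z/ is basic and [s] is derived by word-final obstruent devoicing (voiced obstruents become voiceless word-finally).
So 'horn' = /roluz/.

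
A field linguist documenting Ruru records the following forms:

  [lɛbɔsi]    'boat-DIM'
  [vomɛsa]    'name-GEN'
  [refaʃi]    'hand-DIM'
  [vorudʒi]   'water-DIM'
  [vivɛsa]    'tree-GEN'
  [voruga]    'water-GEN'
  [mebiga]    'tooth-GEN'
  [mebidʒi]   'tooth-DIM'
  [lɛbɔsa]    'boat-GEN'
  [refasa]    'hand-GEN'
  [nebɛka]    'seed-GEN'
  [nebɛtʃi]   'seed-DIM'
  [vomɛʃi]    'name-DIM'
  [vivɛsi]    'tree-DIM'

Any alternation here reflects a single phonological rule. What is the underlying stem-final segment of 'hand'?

/ʃ/

The root 'hand' surfaces as [refaʃi] and [refasa], with a stem-final [ʃ] ~ [s] alternation.
The stem 'tree' ([vivɛsi], [vivɛsa]) shows [s] unchanged in both environments, so [s] cannot be basic with [ʃ] derived before the DIM suffix.
Therefore /ʃ/ is basic and [s] is derived by depalatalization (palato-alveolar /tʃ/, /dʒ/ and /ʃ/ become [k], [g] and [s] when no front vowel follows).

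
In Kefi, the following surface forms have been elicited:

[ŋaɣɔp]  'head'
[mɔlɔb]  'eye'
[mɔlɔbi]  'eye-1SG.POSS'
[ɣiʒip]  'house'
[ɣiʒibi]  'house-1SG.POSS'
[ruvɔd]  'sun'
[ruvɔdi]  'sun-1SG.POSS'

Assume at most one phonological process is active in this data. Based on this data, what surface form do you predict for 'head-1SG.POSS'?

[ŋaɣɔbi]

The root 'house' surfaces as [ɣiʒip] and [ɣiʒibi], with a stem-final [p] ~ [b] alternation.
If /b/ were underlying and a rule turned it into [p] in isolation, 'eye' would also alternate; but it has [b] in both [mɔlɔb] and [mɔlɔbi].
The alternation reflects intervocalic voicing: voiceless stops become voiced between vowels. /p/ is underlying.
The one attested form of 'head', [ŋaɣɔp], shows underlying /ŋaɣɔp/. Applying the same rule between vowels gives [ŋaɣɔbi].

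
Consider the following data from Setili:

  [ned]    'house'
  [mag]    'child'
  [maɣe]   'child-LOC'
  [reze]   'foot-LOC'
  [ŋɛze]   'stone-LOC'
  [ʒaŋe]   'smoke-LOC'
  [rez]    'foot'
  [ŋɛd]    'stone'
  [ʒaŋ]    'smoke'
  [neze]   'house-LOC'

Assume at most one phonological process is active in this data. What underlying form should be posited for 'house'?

In [neze] and [ned] the final segment of 'house' alternates: [z] ~ [d].
If /z/ were underlying and a rule turned it into [d] in isolation, 'foot' would also alternate; but it has [z] in both [reze] and [rez].
The alternation reflects intervocalic spirantization: voiced stops become fricatives between vowels. /d/ is underlying.
Hence 'house' is /ned/ underlyingly.

/ned/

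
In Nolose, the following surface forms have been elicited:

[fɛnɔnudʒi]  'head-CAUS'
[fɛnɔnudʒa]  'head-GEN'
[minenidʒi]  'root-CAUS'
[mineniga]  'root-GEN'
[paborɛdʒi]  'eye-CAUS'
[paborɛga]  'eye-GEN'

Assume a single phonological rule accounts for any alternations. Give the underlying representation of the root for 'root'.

In [minenidʒi] and [mineniga] the final segment of 'root' alternates: [dʒ] ~ [g].
If /dʒ/ were underlying and a rule turned it into [g] before the GEN suffix, 'head' would also alternate; but it has [dʒ] in both [fɛnɔnudʒi] and [fɛnɔnudʒa].
So /g/ is underlying, and a rule of palatalization before a front vowel — /g/ becomes palato-alveolar [dʒ] before a front vowel — gives [dʒ].

/minenig/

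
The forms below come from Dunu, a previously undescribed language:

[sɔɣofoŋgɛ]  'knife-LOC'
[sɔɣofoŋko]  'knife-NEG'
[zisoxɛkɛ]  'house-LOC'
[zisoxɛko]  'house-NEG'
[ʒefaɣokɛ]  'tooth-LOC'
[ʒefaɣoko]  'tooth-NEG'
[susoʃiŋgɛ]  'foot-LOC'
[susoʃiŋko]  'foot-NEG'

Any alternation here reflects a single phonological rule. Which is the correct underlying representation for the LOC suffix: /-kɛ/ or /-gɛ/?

The LOC suffix surfaces as [-gɛ] and [-kɛ], depending on the final segment of the stem.
By contrast the NEG suffix keeps its initial [k] throughout — that segment must be underlying.
So the underlying form is /-gɛ/, and voiced stops become voiceless after a vowel.

/-gɛ/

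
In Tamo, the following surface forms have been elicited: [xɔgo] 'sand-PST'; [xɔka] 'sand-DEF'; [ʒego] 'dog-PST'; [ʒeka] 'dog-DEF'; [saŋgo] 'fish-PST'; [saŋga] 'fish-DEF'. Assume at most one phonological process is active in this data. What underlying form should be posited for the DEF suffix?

/-ka/

The DEF suffix surfaces as [-ga] and [-ka], depending on the final segment of the stem.
The PST suffix, which begins with [g], is invariant after every stem; so [g] is not altered by any rule here.
So the underlying form is /-ka/, and voiceless stops become voiced after a nasal.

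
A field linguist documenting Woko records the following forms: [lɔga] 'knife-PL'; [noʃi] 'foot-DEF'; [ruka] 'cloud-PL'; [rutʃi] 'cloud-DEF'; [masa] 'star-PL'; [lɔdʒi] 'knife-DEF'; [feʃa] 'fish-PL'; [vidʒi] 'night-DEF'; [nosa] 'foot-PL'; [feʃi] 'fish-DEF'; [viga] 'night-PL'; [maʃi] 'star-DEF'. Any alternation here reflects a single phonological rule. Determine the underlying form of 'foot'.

/nos/

'foot' shows [s] ~ [ʃ] at the end of the stem ([nosa] vs [noʃi]).
The stem 'fish' ([feʃa], [feʃi]) shows [ʃ] unchanged in both environments, so [ʃ] cannot be basic with [s] derived before the PL suffix.
The alternation reflects palatalization before a front vowel: /k/, /g/ and /s/ become palato-alveolar [tʃ], [dʒ] and [ʃ] before a front vowel. /s/ is underlying.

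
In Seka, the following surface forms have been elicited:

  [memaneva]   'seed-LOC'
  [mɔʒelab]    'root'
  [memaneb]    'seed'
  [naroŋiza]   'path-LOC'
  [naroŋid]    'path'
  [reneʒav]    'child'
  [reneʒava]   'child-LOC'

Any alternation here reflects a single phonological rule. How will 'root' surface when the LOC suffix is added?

[mɔʒelava]

'seed' shows [v] ~ [b] at the end of the stem ([memaneva] vs [memaneb]).
If /v/ were underlying and a rule turned it into [b] in isolation, 'child' would also alternate; but it has [v] in both [reneʒava] and [reneʒav].
So /b/ is underlying, and a rule of intervocalic spirantization — voiced stops become fricatives between vowels — gives [v].
From [mɔʒelab] the stem 'root' is /mɔʒelab/; between vowels this yields [mɔʒelava].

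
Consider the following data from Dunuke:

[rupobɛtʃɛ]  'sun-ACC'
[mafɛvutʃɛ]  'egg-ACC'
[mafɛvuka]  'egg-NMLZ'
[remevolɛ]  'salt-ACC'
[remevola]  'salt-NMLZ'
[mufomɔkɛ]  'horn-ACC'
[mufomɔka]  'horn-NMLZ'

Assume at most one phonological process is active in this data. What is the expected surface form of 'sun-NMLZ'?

[rupobɛka]

In [mafɛvutʃɛ] and [mafɛvuka] the final segment of 'egg' alternates: [tʃ] ~ [k].
But 'horn' keeps [k] in both environments ([mufomɔkɛ], [mufomɔka]), so there is no rule changing /k/ to [tʃ] before the ACC suffix.
Therefore /tʃ/ is basic and [k] is derived by depalatalization (palato-alveolar /tʃ/ becomes [k] when no front vowel follows).
The one attested form of 'sun', [rupobɛtʃɛ], shows underlying /rupobɛtʃ/. Applying the same rule when no front vowel follows gives [rupobɛka].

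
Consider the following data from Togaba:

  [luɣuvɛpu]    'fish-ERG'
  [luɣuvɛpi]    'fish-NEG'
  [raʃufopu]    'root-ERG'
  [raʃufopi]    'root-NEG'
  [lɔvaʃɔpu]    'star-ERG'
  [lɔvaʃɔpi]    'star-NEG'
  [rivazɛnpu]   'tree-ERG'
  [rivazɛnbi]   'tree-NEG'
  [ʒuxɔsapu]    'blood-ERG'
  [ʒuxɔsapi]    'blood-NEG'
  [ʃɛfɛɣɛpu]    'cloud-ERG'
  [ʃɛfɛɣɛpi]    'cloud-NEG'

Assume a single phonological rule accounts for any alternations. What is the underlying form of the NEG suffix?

/-bi/

The NEG morpheme has two allomorphs, [-bi] and [-pi].
By contrast the ERG suffix keeps its initial [p] throughout — that segment must be underlying.
The NEG suffix is therefore /-bi/ underlyingly, with post-vocalic devoicing: voiced stops become voiceless after a vowel.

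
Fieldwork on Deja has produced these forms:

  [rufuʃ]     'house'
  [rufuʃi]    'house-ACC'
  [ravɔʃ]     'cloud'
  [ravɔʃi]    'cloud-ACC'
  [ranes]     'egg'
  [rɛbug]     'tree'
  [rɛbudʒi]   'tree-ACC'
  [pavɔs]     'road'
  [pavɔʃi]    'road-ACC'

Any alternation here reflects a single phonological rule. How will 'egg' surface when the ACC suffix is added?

[raneʃi]

The root 'road' surfaces as [pavɔs] and [pavɔʃi], with a stem-final [s] ~ [ʃ] alternation.
If /ʃ/ were underlying and a rule turned it into [s] in isolation, 'house' would also alternate; but it has [ʃ] in both [rufuʃ] and [rufuʃi].
The underlying segment must be /s/; /g/ and /s/ become palato-alveolar [dʒ] and [ʃ] before a front vowel, yielding [ʃ] there.
The one attested form of 'egg', [ranes], shows underlying /ranes/. Applying the same rule before a front vowel gives [raneʃi].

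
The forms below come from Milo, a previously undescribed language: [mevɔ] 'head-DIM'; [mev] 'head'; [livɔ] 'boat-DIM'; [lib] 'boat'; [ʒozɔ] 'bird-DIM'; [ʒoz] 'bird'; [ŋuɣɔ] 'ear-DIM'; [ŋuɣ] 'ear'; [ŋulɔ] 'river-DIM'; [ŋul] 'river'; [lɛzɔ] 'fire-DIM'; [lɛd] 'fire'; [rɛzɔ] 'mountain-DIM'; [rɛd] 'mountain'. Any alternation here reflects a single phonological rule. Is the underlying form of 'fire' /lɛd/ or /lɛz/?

/lɛd/

The root 'fire' surfaces as [lɛzɔ] and [lɛd], with a stem-final [z] ~ [d] alternation.
The stem 'bird' ([ʒozɔ], [ʒoz]) shows [z] unchanged in both environments, so [z] cannot be basic with [d] derived in isolation.
So /d/ is underlying, and a rule of intervocalic spirantization — voiced stops become fricatives between vowels — gives [z].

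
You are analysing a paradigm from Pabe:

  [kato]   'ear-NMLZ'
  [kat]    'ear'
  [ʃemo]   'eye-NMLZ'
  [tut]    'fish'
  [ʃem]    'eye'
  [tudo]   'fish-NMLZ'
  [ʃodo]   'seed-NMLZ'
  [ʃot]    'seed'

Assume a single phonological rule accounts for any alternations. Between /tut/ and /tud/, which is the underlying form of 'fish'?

In [tudo] and [tut] the final segment of 'fish' alternates: [d] ~ [t].
Compare 'ear', with invariant [t] in [kato] and [kat]: an analysis with underlying /t/ and a rule producing [d] before the NMLZ suffix would wrongly predict alternation here too.
So /d/ is underlying, and a rule of word-final obstruent devoicing — voiced obstruents become voiceless word-finally — gives [t].

/tud/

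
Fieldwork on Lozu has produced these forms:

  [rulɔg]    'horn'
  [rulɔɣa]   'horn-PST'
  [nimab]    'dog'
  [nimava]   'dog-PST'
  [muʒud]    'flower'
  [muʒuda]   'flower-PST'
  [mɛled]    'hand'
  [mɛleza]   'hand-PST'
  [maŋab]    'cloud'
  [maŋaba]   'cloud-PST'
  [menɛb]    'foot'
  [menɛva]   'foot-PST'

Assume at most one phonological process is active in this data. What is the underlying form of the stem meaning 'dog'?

The root 'dog' surfaces as [nimab] and [nimava], with a stem-final [b] ~ [v] alternation.
The stem 'cloud' ([maŋab], [maŋaba]) shows [b] unchanged in both environments, so [b] cannot be basic with [v] derived before the PST suffix.
So /v/ is underlying, and a rule of word-final hardening — voiced fricatives become stops word-finally — gives [b].
The underlying form of 'dog' is therefore /nimav/.

/nimav/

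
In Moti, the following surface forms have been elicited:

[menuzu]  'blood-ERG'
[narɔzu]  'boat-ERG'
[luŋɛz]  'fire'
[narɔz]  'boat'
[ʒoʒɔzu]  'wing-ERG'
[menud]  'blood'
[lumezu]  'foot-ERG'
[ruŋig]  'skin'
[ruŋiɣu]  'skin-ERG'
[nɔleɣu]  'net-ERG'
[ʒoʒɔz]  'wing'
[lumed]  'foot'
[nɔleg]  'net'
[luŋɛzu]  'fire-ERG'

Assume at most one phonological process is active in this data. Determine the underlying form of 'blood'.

The root 'blood' surfaces as [menuzu] and [menud], with a stem-final [z] ~ [d] alternation.
Compare 'boat', with invariant [z] in [narɔzu] and [narɔz]: an analysis with underlying /z/ and a rule producing [d] in isolation would wrongly predict alternation here too.
Therefore /d/ is basic and [z] is derived by intervocalic spirantization (voiced stops become fricatives between vowels).

/menud/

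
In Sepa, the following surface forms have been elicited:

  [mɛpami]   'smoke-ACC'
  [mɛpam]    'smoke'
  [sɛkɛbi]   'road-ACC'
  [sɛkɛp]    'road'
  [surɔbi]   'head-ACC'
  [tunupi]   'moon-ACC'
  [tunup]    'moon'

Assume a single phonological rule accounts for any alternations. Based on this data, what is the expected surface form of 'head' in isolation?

[surɔp]

The stem for 'road' ends in [b] in [sɛkɛbi] but [p] in [sɛkɛp].
The stem 'moon' ([tunupi], [tunup]) shows [p] unchanged in both environments, so [p] cannot be basic with [b] derived before the ACC suffix.
The underlying segment must be /b/; voiced obstruents become voiceless word-finally, yielding [p] there.
From [surɔbi] the stem 'head' is /surɔb/; word-finally this yields [surɔp].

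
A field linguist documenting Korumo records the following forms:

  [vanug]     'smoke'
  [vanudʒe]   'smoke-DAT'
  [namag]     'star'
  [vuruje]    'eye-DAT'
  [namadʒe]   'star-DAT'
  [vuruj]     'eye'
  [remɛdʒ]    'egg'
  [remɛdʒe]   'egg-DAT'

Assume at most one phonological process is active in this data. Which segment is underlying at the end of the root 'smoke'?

The root 'smoke' surfaces as [vanudʒe] and [vanug], with a stem-final [dʒ] ~ [g] alternation.
But 'egg' keeps [dʒ] in both environments ([remɛdʒe], [remɛdʒ]), so there is no rule changing /dʒ/ to [g] in isolation.
Therefore /g/ is basic and [dʒ] is derived by palatalization before a front vowel (/g/ becomes palato-alveolar [dʒ] before a front vowel).

/g/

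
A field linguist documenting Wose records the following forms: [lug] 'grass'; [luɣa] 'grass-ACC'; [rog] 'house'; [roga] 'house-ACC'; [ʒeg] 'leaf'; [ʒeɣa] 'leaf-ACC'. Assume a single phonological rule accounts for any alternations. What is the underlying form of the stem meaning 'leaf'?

'leaf' shows [g] ~ [ɣ] at the end of the stem ([ʒeg] vs [ʒeɣa]).
Compare 'house', with invariant [g] in [rog] and [roga]: an analysis with underlying /g/ and a rule producing [ɣ] before the ACC suffix would wrongly predict alternation here too.
Therefore /ɣ/ is basic and [g] is derived by word-final hardening (voiced fricatives become stops word-finally).

/ʒeɣ/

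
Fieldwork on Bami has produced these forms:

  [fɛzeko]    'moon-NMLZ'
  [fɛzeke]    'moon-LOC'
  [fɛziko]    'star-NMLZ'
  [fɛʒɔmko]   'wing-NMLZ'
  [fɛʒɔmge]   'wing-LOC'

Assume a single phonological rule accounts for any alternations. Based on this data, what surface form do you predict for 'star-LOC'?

[fɛzike]

The LOC morpheme has two allomorphs, [-ge] and [-ke].
The NMLZ suffix, which begins with [k], is invariant after every stem; so [k] is not altered by any rule here.
So the underlying form is /-ge/, and voiced stops become voiceless after a vowel.
After 'star', which ends in a vowel, the suffix surfaces as [-ke], giving [fɛzike].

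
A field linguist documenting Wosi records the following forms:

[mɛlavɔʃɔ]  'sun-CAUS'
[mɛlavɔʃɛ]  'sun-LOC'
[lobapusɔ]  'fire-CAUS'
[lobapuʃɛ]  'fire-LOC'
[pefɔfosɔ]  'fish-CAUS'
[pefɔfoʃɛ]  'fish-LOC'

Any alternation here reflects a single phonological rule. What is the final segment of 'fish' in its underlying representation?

/s/

'fish' shows [s] ~ [ʃ] at the end of the stem ([pefɔfosɔ] vs [pefɔfoʃɛ]).
Compare 'sun', with invariant [ʃ] in [mɛlavɔʃɔ] and [mɛlavɔʃɛ]: an analysis with underlying /ʃ/ and a rule producing [s] before the CAUS suffix would wrongly predict alternation here too.
So /s/ is underlying, and a rule of palatalization before a front vowel — /s/ becomes palato-alveolar [ʃ] before a front vowel — gives [ʃ].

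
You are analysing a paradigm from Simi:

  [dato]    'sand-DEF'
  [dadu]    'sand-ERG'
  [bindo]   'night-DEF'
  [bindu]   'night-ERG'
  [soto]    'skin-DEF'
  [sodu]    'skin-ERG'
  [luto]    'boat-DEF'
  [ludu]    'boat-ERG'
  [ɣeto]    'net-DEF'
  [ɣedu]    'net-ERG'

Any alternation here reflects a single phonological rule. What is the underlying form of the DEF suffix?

/-to/

The DEF morpheme has two allomorphs, [-do] and [-to].
By contrast the ERG suffix keeps its initial [d] throughout — that segment must be underlying.
The DEF suffix is therefore /-to/ underlyingly, with post-nasal voicing: voiceless stops become voiced after a nasal.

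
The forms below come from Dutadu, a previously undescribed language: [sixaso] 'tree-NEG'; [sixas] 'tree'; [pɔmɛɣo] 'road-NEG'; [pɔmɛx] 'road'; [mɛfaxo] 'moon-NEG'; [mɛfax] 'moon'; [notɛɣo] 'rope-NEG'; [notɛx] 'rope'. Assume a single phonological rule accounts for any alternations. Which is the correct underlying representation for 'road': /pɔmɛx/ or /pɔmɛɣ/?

/pɔmɛɣ/

'road' shows [ɣ] ~ [x] at the end of the stem ([pɔmɛɣo] vs [pɔmɛx]).
But 'moon' keeps [x] in both environments ([mɛfaxo], [mɛfax]), so there is no rule changing /x/ to [ɣ] before the NEG suffix.
Therefore /ɣ/ is basic and [x] is derived by word-final obstruent devoicing (voiced obstruents become voiceless word-finally).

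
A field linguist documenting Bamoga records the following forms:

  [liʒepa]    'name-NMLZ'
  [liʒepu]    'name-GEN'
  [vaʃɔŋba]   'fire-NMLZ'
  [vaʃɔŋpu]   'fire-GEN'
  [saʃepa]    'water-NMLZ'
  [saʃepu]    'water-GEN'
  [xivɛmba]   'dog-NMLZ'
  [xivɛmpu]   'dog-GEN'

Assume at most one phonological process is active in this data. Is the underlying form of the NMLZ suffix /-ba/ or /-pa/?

The NMLZ morpheme has two allomorphs, [-ba] and [-pa].
The GEN suffix, which begins with [p], is invariant after every stem; so [p] is not altered by any rule here.
The NMLZ suffix is therefore /-ba/ underlyingly, with post-vocalic devoicing: voiced stops become voiceless after a vowel.

/-ba/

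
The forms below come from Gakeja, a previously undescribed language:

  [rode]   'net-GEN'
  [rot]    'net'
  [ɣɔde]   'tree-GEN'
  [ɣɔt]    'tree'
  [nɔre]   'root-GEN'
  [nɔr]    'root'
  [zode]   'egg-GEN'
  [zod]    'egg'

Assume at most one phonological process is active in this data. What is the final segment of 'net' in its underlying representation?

/t/

The stem for 'net' ends in [d] in [rode] but [t] in [rot].
The stem 'egg' ([zode], [zod]) shows [d] unchanged in both environments, so [d] cannot be basic with [t] derived in isolation.
The underlying segment must be /t/; voiceless stops become voiced between vowels, yielding [d] there.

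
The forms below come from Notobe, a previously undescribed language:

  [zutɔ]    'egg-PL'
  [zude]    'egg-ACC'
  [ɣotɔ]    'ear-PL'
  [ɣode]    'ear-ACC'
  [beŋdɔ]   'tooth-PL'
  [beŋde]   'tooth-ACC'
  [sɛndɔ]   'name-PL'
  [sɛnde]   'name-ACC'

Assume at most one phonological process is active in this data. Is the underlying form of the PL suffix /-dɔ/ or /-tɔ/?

The PL morpheme has two allomorphs, [-dɔ] and [-tɔ].
The ACC suffix, which begins with [d], is invariant after every stem; so [d] is not altered by any rule here.
The PL suffix is therefore /-tɔ/ underlyingly, with post-nasal voicing: voiceless stops become voiced after a nasal.

/-tɔ/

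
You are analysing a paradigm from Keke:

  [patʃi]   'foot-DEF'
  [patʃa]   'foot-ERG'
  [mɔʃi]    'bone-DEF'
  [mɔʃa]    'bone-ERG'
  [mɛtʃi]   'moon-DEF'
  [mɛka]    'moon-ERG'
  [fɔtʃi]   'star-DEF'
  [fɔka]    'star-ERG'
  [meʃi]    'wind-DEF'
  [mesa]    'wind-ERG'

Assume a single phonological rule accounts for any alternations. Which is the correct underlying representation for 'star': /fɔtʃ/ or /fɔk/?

/fɔk/

In [fɔtʃi] and [fɔka] the final segment of 'star' alternates: [tʃ] ~ [k].
The stem 'foot' ([patʃi], [patʃa]) shows [tʃ] unchanged in both environments, so [tʃ] cannot be basic with [k] derived before the ERG suffix.
So /k/ is underlying, and a rule of palatalization before a front vowel — /k/ and /s/ become palato-alveolar [tʃ] and [ʃ] before a front vowel — gives [tʃ].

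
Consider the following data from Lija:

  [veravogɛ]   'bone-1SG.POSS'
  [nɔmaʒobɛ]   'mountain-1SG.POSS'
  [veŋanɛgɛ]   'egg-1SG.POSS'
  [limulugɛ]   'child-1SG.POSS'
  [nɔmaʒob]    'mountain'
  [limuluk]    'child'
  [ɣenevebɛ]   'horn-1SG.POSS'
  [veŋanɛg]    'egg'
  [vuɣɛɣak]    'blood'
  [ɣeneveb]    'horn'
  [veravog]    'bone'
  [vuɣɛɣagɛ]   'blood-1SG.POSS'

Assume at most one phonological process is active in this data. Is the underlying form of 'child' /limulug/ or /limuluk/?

/limuluk/

The root 'child' surfaces as [limulugɛ] and [limuluk], with a stem-final [g] ~ [k] alternation.
Compare 'egg', with invariant [g] in [veŋanɛgɛ] and [veŋanɛg]: an analysis with underlying /g/ and a rule producing [k] in isolation would wrongly predict alternation here too.
So /k/ is underlying, and a rule of intervocalic voicing — voiceless stops become voiced between vowels — gives [g].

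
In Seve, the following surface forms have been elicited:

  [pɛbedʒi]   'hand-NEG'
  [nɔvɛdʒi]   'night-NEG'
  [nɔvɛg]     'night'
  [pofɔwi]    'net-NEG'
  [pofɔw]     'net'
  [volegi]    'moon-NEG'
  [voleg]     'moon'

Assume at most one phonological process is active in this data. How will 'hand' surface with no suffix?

'night' shows [dʒ] ~ [g] at the end of the stem ([nɔvɛdʒi] vs [nɔvɛg]).
The stem 'moon' ([volegi], [voleg]) shows [g] unchanged in both environments, so [g] cannot be basic with [dʒ] derived before the NEG suffix.
So /dʒ/ is underlying, and a rule of depalatalization — palato-alveolar /dʒ/ becomes [g] when no front vowel follows — gives [g].
From [pɛbedʒi] the stem 'hand' is /pɛbedʒ/; when no front vowel follows this yields [pɛbeg].

[pɛbeg]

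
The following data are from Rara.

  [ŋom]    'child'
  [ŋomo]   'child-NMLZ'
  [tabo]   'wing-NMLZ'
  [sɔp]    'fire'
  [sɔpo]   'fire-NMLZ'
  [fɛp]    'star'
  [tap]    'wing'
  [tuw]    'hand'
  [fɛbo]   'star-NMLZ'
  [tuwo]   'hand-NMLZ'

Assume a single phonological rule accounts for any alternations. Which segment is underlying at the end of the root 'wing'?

The root 'wing' surfaces as [tabo] and [tap], with a stem-final [b] ~ [p] alternation.
Compare 'fire', with invariant [p] in [sɔpo] and [sɔp]: an analysis with underlying /p/ and a rule producing [b] before the NMLZ suffix would wrongly predict alternation here too.
So /b/ is underlying, and a rule of word-final obstruent devoicing — voiced obstruents become voiceless word-finally — gives [p].

/b/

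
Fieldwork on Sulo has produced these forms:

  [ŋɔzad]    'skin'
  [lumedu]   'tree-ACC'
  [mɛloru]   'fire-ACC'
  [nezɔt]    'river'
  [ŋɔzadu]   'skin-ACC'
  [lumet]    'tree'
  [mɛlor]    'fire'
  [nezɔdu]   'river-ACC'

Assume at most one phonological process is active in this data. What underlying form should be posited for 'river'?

/nezɔt/

In [nezɔdu] and [nezɔt] the final segment of 'river' alternates: [d] ~ [t].
But 'skin' keeps [d] in both environments ([ŋɔzadu], [ŋɔzad]), so there is no rule changing /d/ to [t] in isolation.
The underlying segment must be /t/; voiceless stops become voiced between vowels, yielding [d] there.
So 'river' = /nezɔt/.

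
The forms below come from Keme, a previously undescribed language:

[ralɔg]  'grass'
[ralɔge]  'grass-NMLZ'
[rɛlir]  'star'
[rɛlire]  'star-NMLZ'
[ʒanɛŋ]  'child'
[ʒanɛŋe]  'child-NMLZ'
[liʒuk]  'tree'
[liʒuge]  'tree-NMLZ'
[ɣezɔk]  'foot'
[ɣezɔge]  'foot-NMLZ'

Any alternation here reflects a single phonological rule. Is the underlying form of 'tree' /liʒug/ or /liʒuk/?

/liʒuk/

The stem for 'tree' ends in [k] in [liʒuk] but [g] in [liʒuge].
Compare 'grass', with invariant [g] in [ralɔg] and [ralɔge]: an analysis with underlying /g/ and a rule producing [k] in isolation would wrongly predict alternation here too.
The alternation reflects intervocalic voicing: voiceless stops become voiced between vowels. /k/ is underlying.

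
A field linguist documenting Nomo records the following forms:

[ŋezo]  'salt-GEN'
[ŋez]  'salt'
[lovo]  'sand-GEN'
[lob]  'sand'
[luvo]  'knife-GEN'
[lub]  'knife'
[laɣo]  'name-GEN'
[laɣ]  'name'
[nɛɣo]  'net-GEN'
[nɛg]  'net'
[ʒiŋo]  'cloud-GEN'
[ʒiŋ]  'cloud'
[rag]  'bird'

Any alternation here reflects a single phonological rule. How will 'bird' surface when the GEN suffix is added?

[raɣo]

The stem for 'net' ends in [ɣ] in [nɛɣo] but [g] in [nɛg].
If /ɣ/ were underlying and a rule turned it into [g] in isolation, 'name' would also alternate; but it has [ɣ] in both [laɣo] and [laɣ].
The alternation reflects intervocalic spirantization: voiced stops become fricatives between vowels. /g/ is underlying.
From [rag] the stem 'bird' is /rag/; between vowels this yields [raɣo].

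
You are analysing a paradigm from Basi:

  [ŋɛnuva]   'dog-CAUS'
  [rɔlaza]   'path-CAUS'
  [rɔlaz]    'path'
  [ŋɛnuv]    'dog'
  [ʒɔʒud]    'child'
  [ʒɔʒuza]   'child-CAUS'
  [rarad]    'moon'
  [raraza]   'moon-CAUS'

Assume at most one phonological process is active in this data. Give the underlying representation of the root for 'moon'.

The root 'moon' surfaces as [raraza] and [rarad], with a stem-final [z] ~ [d] alternation.
If /z/ were underlying and a rule turned it into [d] in isolation, 'path' would also alternate; but it has [z] in both [rɔlaza] and [rɔlaz].
So /d/ is underlying, and a rule of intervocalic spirantization — voiced stops become fricatives between vowels — gives [z].
So 'moon' = /rarad/.

/rarad/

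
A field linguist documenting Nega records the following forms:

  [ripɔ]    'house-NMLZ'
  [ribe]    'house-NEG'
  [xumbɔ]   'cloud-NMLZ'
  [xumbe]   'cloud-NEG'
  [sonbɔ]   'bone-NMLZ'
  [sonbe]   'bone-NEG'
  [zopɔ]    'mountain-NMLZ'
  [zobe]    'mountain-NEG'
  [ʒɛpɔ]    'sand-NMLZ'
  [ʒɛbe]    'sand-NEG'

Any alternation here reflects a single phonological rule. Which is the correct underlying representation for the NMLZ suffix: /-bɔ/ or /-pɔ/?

/-pɔ/

The NMLZ suffix surfaces as [-bɔ] and [-pɔ], depending on the final segment of the stem.
By contrast the NEG suffix keeps its initial [b] throughout — that segment must be underlying.
So the underlying form is /-pɔ/, and voiceless stops become voiced after a nasal.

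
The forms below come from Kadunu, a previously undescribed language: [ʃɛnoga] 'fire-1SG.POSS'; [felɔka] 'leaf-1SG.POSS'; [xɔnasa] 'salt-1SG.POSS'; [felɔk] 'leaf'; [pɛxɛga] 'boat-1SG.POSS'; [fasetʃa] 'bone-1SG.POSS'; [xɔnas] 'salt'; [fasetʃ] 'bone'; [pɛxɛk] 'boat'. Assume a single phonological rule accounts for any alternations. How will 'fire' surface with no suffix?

The stem for 'boat' ends in [k] in [pɛxɛk] but [g] in [pɛxɛga].
If /k/ were underlying and a rule turned it into [g] before the 1SG.POSS suffix, 'leaf' would also alternate; but it has [k] in both [felɔk] and [felɔka].
The underlying segment must be /g/; voiced obstruents become voiceless word-finally, yielding [k] there.
The one attested form of 'fire', [ʃɛnoga], shows underlying /ʃɛnog/. Applying the same rule word-finally gives [ʃɛnok].

[ʃɛnok]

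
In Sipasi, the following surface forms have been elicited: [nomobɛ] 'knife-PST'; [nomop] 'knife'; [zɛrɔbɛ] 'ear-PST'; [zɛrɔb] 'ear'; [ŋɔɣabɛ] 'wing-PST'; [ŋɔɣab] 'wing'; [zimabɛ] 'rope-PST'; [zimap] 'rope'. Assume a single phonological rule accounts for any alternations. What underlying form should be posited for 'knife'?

'knife' shows [b] ~ [p] at the end of the stem ([nomobɛ] vs [nomop]).
If /b/ were underlying and a rule turned it into [p] in isolation, 'wing' would also alternate; but it has [b] in both [ŋɔɣabɛ] and [ŋɔɣab].
The underlying segment must be /p/; voiceless stops become voiced between vowels, yielding [b] there.
Hence 'knife' is /nomop/ underlyingly.

/nomop/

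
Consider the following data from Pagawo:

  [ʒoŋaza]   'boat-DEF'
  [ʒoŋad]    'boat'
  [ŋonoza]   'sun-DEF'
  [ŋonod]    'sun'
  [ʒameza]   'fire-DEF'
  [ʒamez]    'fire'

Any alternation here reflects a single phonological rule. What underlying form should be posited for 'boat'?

/ʒoŋad/

'boat' shows [z] ~ [d] at the end of the stem ([ʒoŋaza] vs [ʒoŋad]).
Compare 'fire', with invariant [z] in [ʒameza] and [ʒamez]: an analysis with underlying /z/ and a rule producing [d] in isolation would wrongly predict alternation here too.
Therefore /d/ is basic and [z] is derived by intervocalic spirantization (voiced stops become fricatives between vowels).
The underlying form of 'boat' is therefore /ʒoŋad/.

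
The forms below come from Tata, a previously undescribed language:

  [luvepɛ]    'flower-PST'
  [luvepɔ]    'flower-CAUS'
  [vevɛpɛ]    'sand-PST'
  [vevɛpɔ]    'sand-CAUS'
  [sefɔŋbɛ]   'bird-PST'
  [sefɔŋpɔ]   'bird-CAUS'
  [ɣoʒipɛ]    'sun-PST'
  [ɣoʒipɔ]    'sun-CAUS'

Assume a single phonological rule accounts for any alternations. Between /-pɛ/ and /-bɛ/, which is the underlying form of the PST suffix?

/-bɛ/

The PST morpheme has two allomorphs, [-bɛ] and [-pɛ].
By contrast the CAUS suffix keeps its initial [p] throughout — that segment must be underlying.
The PST suffix is therefore /-bɛ/ underlyingly, with post-vocalic devoicing: voiced stops become voiceless after a vowel.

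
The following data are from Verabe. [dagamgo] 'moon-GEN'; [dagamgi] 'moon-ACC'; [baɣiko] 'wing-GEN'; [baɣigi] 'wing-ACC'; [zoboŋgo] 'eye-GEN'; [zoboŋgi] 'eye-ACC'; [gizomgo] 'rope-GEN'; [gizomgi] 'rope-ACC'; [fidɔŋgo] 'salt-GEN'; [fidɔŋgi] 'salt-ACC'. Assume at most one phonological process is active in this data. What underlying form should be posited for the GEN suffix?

/-ko/

The GEN suffix surfaces as [-go] and [-ko], depending on the final segment of the stem.
By contrast the ACC suffix keeps its initial [g] throughout — that segment must be underlying.
The GEN suffix is therefore /-ko/ underlyingly, with post-nasal voicing: voiceless stops become voiced after a nasal.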